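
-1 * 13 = -13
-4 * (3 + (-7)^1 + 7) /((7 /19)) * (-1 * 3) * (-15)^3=-2308500 /7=-329785.71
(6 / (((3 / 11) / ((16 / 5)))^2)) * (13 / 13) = 826.03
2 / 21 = 0.10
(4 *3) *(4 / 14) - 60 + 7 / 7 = -389 / 7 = -55.57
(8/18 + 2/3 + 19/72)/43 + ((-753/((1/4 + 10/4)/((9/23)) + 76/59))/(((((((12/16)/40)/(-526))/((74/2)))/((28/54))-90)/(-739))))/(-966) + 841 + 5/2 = 51437977502978838095/60923696091359704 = 844.30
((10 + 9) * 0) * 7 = 0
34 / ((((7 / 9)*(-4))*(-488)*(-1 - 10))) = -153 / 75152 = -0.00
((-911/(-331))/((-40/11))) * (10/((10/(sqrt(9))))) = -30063/13240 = -2.27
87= 87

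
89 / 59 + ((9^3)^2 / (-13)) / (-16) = 31373531 / 12272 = 2556.51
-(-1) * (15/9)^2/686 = 25/6174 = 0.00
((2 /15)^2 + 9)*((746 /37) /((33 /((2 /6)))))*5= 1513634 /164835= 9.18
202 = 202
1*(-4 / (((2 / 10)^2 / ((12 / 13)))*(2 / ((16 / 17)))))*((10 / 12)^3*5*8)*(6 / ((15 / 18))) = -1600000 / 221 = -7239.82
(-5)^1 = -5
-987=-987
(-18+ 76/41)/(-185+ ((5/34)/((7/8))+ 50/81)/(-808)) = 2577931272/29537328445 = 0.09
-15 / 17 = -0.88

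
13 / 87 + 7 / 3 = 2.48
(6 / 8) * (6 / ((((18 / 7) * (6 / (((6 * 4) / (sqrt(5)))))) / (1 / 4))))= 7 * sqrt(5) / 20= 0.78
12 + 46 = 58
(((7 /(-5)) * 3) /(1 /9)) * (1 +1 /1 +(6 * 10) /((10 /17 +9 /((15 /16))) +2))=-261.68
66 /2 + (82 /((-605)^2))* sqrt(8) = 164* sqrt(2) /366025 + 33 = 33.00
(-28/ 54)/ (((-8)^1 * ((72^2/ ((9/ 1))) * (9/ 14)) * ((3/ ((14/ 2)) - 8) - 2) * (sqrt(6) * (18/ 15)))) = -1715 * sqrt(6)/ 675205632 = -0.00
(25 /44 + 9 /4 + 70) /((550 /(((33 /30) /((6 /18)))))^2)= 7209 /2750000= 0.00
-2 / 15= -0.13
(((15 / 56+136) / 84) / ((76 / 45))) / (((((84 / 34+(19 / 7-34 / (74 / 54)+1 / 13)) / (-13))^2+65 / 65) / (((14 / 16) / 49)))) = 258688670244693 / 49186561672901632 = 0.01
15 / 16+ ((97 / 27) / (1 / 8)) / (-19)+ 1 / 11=-43723 / 90288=-0.48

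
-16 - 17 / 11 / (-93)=-16351 / 1023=-15.98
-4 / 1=-4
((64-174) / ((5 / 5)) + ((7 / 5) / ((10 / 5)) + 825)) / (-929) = -7157 / 9290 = -0.77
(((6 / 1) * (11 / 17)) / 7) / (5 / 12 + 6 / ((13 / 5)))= 10296 / 50575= 0.20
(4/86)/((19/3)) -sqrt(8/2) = -1628/817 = -1.99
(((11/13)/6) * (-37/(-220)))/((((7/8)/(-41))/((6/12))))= -1517/2730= -0.56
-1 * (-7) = 7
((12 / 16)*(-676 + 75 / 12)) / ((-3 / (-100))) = -66975 / 4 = -16743.75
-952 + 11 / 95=-90429 / 95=-951.88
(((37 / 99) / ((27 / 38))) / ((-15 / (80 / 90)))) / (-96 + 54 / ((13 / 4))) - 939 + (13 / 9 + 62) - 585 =-67989273697 / 46550295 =-1460.56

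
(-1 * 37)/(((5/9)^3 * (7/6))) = -161838/875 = -184.96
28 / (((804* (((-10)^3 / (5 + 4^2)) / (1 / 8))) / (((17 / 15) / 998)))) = -833 / 8023920000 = -0.00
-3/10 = -0.30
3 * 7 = 21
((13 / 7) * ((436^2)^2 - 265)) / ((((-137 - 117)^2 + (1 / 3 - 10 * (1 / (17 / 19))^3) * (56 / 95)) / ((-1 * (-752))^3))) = 69931760378328255619630080 / 158067661129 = 442416620065356.14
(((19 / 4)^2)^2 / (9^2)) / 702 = 130321 / 14556672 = 0.01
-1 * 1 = -1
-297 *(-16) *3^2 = 42768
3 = 3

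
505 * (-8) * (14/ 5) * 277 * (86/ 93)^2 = -2679477.85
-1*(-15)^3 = 3375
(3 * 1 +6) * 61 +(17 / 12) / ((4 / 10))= 13261 / 24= 552.54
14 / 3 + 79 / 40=797 / 120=6.64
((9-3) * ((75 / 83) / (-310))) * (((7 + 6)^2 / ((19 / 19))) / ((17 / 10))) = -76050 / 43741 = -1.74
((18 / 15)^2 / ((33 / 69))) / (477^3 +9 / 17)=782 / 28187999125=0.00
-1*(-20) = 20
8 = 8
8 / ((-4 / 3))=-6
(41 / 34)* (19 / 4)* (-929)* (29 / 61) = -20987039 / 8296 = -2529.78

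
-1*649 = -649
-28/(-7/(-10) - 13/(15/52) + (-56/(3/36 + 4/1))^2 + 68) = -41160/311221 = -0.13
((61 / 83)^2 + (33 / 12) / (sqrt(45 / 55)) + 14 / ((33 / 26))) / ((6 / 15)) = 55 * sqrt(11) / 24 + 13151945 / 454674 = 36.53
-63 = -63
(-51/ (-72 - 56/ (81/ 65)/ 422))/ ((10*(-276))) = -290547/ 1133782240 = -0.00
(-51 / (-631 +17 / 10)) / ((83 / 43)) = 0.04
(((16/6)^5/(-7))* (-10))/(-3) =-327680/5103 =-64.21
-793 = -793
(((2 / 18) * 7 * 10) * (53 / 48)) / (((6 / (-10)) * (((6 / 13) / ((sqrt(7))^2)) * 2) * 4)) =-27.14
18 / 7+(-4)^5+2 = -7136 / 7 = -1019.43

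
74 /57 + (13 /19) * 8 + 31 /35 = 15277 /1995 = 7.66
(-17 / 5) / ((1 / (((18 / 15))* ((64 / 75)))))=-2176 / 625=-3.48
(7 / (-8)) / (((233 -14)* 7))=-1 / 1752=-0.00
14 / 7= 2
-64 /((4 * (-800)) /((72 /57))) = 12 /475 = 0.03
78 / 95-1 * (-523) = 49763 / 95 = 523.82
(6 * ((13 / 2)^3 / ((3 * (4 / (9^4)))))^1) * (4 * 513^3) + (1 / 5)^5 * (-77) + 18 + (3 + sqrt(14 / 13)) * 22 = 22 * sqrt(182) / 13 + 6081380982824015317 / 12500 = 486510478625944.06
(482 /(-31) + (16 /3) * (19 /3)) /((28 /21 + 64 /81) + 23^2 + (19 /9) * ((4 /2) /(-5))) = 228870 /6657653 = 0.03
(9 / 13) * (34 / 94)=153 / 611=0.25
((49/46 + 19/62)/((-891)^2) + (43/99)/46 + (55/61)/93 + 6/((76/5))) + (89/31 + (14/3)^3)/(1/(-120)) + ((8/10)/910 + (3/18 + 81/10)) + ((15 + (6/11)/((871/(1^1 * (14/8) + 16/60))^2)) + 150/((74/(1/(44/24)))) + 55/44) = -107540125919835218661714947/8593561491615714814200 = -12514.03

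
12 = 12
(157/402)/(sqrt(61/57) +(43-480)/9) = -3910713/485986376-1413 * sqrt(3477)/485986376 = -0.01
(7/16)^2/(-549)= -49/140544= -0.00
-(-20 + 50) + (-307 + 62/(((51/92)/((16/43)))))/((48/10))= -4488895/52632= -85.29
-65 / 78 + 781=4681 / 6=780.17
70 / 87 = 0.80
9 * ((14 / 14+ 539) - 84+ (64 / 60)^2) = 4114.24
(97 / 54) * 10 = 485 / 27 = 17.96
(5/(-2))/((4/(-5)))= 25/8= 3.12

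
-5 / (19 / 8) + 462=8738 / 19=459.89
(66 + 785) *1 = 851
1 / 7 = 0.14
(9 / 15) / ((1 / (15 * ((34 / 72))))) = 17 / 4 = 4.25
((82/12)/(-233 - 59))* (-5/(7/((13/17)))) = 2665/208488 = 0.01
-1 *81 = -81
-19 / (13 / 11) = -209 / 13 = -16.08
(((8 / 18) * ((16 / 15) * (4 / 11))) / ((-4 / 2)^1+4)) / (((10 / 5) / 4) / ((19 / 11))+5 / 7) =34048 / 396495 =0.09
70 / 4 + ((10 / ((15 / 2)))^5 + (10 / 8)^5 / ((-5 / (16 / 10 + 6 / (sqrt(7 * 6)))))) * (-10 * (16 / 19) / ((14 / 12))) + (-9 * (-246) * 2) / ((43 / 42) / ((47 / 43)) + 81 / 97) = 9375 * sqrt(42) / 14896 + 9112599664327 / 3654707931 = 2497.47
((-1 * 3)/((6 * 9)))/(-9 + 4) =0.01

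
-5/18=-0.28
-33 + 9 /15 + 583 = 2753 /5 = 550.60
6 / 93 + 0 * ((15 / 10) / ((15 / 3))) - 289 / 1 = -288.94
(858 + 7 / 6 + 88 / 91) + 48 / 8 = 472909 / 546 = 866.13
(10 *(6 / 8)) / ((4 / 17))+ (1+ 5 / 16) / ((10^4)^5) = 51000000000000000000021 / 1600000000000000000000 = 31.88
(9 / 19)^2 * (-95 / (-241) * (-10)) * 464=-1879200 / 4579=-410.40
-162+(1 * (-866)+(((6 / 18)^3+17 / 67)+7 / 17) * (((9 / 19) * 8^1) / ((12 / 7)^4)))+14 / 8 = -172645903315 / 168280416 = -1025.94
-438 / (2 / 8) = -1752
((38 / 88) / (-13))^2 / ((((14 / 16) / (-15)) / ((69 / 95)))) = -3933 / 286286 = -0.01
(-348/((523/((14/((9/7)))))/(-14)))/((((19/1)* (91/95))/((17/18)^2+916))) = 8442814660/1652157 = 5110.18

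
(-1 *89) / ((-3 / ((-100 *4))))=-35600 / 3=-11866.67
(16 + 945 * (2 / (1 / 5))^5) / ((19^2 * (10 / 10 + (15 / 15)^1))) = 47250008 / 361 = 130886.45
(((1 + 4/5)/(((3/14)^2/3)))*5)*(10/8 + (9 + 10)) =11907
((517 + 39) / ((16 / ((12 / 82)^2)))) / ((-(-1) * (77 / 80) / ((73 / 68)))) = 1826460 / 2200429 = 0.83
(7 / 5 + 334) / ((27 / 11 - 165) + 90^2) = 6149 / 145520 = 0.04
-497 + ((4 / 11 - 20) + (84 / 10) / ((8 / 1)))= -113429 / 220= -515.59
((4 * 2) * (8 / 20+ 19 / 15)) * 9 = 120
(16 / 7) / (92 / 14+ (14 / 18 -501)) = -36 / 7775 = -0.00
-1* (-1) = 1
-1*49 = -49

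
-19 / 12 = -1.58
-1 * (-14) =14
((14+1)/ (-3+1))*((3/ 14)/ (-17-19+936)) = -0.00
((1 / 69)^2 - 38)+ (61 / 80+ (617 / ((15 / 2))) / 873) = -4116790673 / 110836080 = -37.14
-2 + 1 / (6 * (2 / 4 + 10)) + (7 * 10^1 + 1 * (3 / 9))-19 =49.35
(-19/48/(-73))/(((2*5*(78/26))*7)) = 19/735840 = 0.00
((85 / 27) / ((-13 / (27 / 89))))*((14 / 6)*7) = -4165 / 3471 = -1.20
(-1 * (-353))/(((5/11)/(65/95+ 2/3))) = 298991/285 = 1049.09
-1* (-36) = 36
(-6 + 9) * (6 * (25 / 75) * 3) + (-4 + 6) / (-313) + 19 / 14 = 19.35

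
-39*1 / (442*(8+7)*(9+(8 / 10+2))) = -1 / 2006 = -0.00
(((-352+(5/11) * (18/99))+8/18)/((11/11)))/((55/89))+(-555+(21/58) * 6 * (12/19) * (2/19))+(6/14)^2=-34517044605656/30724996995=-1123.42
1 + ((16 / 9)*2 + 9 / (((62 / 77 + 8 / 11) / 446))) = 1393270 / 531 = 2623.86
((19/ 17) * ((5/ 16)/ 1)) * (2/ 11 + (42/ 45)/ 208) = 60743/ 933504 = 0.07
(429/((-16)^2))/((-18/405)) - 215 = -252.71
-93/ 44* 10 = -21.14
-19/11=-1.73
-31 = -31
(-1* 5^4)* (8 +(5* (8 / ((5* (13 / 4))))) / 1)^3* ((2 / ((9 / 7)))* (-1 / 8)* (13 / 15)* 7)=3851792000 / 4563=844135.88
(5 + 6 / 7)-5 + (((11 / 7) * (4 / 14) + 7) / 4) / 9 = 1877 / 1764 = 1.06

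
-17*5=-85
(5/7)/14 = 5/98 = 0.05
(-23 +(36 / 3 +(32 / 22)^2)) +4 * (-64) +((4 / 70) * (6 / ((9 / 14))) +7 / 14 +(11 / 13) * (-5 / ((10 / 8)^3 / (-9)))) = -57655699 / 235950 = -244.36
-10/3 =-3.33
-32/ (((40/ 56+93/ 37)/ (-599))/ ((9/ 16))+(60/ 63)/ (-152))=2019.50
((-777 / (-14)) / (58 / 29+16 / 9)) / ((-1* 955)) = -999 / 64940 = -0.02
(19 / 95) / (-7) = -1 / 35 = -0.03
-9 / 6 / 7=-3 / 14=-0.21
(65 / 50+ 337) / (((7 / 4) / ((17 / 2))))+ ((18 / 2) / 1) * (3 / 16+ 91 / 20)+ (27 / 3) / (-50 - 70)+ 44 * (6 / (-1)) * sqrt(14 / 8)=944011 / 560 - 132 * sqrt(7)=1336.49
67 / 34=1.97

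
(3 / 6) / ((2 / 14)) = 7 / 2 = 3.50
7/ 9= 0.78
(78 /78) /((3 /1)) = 1 /3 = 0.33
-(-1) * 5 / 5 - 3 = -2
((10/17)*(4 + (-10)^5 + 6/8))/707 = -1999905/24038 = -83.20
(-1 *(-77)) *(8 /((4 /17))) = 2618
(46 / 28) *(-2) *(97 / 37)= -2231 / 259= -8.61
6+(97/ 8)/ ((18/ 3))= 385/ 48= 8.02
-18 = -18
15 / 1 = 15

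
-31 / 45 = -0.69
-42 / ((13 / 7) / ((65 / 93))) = -490 / 31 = -15.81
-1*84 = -84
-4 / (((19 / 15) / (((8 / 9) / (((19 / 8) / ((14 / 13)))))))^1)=-17920 / 14079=-1.27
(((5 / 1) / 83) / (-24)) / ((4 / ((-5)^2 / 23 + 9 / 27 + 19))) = -7045 / 549792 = -0.01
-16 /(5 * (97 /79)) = -1264 /485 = -2.61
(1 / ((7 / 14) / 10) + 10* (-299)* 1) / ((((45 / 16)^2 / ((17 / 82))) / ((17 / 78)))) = -406912 / 23985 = -16.97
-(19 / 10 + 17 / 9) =-341 / 90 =-3.79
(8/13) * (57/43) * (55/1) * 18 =451440/559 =807.58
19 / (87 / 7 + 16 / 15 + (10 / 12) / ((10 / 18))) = 3990 / 3149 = 1.27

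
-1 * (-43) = 43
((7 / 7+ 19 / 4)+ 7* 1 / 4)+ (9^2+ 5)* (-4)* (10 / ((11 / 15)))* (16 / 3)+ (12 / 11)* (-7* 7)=-551411 / 22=-25064.14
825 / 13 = 63.46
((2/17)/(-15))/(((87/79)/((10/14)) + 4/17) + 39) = -79/410727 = -0.00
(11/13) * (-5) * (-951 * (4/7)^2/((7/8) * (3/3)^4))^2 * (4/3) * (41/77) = -378306.62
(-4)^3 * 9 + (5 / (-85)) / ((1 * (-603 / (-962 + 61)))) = -347381 / 603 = -576.09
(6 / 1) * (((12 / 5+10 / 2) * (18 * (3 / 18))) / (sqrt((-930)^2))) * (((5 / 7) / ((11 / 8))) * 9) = 7992 / 11935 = 0.67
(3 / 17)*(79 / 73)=0.19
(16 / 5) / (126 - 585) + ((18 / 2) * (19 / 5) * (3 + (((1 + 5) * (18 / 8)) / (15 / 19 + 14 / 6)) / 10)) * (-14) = -6713428117 / 4085100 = -1643.39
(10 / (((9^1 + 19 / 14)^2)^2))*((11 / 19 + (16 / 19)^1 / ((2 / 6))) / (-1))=-4533088 / 1679792375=-0.00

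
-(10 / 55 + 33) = -33.18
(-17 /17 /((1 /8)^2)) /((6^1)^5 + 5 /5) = -64 /7777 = -0.01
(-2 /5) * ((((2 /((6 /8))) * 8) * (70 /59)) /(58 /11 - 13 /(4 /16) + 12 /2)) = 44 /177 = 0.25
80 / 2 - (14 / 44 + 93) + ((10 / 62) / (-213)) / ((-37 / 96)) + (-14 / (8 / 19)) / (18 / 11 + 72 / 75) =-24167096099 / 365489256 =-66.12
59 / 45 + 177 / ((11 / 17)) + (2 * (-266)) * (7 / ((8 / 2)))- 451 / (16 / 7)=-6759371 / 7920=-853.46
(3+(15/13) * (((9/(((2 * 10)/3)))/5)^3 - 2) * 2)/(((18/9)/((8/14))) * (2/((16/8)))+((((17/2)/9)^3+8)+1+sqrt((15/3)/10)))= -115774327198827/981151739262500+1084645040391 * sqrt(2)/245287934815625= -0.11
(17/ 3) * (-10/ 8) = -85/ 12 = -7.08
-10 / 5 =-2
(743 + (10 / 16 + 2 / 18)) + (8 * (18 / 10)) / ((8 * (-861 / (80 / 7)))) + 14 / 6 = 107913997 / 144648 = 746.05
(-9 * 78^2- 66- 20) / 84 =-27421 / 42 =-652.88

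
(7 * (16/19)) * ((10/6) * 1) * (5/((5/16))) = 8960/57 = 157.19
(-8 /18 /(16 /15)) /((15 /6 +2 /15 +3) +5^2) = -25 /1838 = -0.01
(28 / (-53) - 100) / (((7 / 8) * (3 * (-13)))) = 14208 / 4823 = 2.95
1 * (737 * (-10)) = -7370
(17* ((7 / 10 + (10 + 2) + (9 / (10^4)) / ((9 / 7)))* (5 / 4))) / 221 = 127007 / 104000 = 1.22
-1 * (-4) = 4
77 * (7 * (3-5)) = -1078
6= 6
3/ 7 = 0.43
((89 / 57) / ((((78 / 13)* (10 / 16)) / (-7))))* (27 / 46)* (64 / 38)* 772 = -92343552 / 41515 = -2224.34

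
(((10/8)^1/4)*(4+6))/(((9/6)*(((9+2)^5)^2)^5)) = 25/140869023455634379807999795188429983926778566784676012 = 0.00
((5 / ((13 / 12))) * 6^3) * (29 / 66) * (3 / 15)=12528 / 143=87.61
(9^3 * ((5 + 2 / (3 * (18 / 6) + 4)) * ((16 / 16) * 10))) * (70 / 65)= 6838020 / 169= 40461.66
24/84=2/7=0.29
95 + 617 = 712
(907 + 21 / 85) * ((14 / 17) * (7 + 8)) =11207.17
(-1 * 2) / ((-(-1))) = -2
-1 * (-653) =653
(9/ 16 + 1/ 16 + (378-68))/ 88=2485/ 704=3.53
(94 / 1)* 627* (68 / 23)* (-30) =-120233520 / 23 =-5227544.35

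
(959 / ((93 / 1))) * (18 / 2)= 2877 / 31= 92.81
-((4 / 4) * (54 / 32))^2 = -729 / 256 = -2.85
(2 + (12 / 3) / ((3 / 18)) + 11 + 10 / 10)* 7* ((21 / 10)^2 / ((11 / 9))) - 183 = 776.78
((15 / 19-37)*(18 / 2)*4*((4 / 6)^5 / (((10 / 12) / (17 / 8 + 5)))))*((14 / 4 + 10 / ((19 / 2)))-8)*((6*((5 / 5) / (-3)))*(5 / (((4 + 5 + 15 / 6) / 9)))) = -17304576 / 437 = -39598.57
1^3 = 1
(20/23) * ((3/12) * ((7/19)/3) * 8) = 280/1311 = 0.21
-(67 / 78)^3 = -300763 / 474552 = -0.63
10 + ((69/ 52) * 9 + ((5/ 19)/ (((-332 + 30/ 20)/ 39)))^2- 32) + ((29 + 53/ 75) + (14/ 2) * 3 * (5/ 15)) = 16393471948811/ 615141075900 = 26.65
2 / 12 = 1 / 6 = 0.17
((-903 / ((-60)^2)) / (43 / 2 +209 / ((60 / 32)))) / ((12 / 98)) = -14749 / 957360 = -0.02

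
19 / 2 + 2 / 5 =99 / 10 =9.90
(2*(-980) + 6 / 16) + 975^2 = 7589323 / 8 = 948665.38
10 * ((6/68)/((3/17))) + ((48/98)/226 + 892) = 4966701/5537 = 897.00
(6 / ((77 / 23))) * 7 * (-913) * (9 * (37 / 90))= -211899 / 5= -42379.80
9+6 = 15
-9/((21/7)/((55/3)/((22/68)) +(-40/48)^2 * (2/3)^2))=-4615/27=-170.93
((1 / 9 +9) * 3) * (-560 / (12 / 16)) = -183680 / 9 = -20408.89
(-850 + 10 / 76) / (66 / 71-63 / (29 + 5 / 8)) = 60380885 / 85044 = 710.00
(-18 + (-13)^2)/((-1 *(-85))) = 151/85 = 1.78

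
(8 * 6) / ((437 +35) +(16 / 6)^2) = 54 / 539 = 0.10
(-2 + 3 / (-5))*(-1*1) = 13 / 5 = 2.60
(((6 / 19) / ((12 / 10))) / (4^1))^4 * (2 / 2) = 625 / 33362176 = 0.00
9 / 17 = 0.53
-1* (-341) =341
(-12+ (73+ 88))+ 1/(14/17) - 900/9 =703/14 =50.21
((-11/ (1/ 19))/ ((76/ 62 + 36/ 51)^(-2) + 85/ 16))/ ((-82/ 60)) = 27.40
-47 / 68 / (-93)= 47 / 6324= 0.01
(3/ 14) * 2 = 3/ 7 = 0.43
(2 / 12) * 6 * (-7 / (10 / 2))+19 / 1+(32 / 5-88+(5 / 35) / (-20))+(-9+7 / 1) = -9241 / 140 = -66.01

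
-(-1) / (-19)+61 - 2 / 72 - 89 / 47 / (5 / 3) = 9609587 / 160740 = 59.78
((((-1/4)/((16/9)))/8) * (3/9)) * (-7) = 21/512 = 0.04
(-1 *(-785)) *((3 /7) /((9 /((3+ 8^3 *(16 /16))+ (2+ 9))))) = 412910 /21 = 19662.38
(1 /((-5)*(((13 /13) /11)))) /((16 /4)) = -11 /20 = -0.55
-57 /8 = -7.12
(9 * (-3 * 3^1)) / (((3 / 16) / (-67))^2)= -10342656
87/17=5.12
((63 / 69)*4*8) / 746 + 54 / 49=1.14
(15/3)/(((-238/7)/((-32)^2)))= -2560/17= -150.59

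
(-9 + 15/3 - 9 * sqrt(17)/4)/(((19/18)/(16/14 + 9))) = -5751 * sqrt(17)/266 - 5112/133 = -127.58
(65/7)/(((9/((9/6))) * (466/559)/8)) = 72670/4893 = 14.85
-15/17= -0.88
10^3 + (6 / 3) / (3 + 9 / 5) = 12005 / 12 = 1000.42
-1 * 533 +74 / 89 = -47363 / 89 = -532.17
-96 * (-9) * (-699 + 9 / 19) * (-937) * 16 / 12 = 754006069.89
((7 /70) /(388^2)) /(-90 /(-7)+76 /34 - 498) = -119 /86511615040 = -0.00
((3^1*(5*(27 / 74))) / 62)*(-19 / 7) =-7695 / 32116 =-0.24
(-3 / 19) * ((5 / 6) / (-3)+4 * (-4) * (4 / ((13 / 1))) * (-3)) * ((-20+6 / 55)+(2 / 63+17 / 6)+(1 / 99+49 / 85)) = 37.62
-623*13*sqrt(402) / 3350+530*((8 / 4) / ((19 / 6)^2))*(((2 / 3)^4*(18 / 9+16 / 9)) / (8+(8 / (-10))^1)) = 2883200 / 263169-8099*sqrt(402) / 3350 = -37.52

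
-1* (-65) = 65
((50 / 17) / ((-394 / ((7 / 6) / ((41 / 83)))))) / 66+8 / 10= 217424831 / 271871820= 0.80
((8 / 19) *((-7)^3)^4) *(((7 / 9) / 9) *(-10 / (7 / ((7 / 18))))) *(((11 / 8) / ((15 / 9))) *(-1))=1065779114477 / 4617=230838014.83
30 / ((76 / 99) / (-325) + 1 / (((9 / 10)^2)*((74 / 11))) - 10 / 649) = 9482133375 / 52387664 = 181.00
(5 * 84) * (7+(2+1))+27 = 4227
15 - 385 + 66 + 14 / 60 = -303.77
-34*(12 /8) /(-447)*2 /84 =0.00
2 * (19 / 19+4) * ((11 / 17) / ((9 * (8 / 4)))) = 0.36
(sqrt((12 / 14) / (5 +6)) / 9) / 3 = sqrt(462) / 2079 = 0.01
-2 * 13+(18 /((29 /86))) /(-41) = -32462 /1189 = -27.30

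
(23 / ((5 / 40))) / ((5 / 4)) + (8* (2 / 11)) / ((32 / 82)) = 150.93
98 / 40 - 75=-1451 / 20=-72.55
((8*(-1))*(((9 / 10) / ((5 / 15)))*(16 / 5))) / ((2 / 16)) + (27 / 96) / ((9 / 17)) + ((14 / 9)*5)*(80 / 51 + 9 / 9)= -195515837 / 367200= -532.45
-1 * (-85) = 85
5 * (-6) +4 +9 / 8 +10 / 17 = -3303 / 136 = -24.29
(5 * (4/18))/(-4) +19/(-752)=-2051/6768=-0.30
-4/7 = -0.57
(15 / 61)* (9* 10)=1350 / 61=22.13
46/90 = 23/45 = 0.51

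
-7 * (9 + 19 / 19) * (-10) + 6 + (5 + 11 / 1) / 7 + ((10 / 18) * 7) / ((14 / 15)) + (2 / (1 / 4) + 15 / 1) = 30889 / 42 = 735.45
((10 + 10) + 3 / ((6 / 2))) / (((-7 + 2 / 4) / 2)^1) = -84 / 13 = -6.46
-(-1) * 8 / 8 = 1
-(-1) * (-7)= -7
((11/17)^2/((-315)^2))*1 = 121/28676025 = 0.00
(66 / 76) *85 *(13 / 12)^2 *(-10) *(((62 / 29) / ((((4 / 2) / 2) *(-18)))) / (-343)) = -24492325 / 81644976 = -0.30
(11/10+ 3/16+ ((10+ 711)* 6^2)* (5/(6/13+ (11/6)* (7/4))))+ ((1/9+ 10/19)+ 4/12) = 110791435457/3132720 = 35365.89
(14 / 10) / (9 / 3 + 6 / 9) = 21 / 55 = 0.38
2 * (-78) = -156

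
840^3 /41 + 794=592736554 /41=14456989.12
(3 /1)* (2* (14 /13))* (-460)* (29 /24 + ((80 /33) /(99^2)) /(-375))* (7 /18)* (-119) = 31447996032061 /189208305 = 166208.33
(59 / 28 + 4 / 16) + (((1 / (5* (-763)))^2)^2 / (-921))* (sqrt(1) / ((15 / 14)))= 1970819806653534371 / 836105372519681250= 2.36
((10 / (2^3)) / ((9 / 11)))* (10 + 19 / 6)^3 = 27117145 / 7776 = 3487.29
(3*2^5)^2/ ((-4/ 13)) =-29952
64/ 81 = 0.79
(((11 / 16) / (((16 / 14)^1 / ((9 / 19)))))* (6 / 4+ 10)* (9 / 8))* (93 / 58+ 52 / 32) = 107444799 / 9027584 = 11.90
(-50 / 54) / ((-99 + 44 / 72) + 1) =0.01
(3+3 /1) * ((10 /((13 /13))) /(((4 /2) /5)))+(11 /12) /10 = 18011 /120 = 150.09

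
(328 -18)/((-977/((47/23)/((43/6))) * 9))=-29140/2898759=-0.01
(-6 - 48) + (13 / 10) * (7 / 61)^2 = -2008703 / 37210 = -53.98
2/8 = 1/4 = 0.25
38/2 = 19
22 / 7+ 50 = 372 / 7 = 53.14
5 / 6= 0.83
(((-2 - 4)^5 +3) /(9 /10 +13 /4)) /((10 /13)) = -202098 /83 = -2434.92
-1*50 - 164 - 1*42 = -256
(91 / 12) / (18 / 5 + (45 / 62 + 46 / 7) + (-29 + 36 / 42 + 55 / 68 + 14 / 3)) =-1678495 / 2605201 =-0.64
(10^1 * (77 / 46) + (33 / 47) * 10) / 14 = 25685 / 15134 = 1.70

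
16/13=1.23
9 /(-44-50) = -9 /94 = -0.10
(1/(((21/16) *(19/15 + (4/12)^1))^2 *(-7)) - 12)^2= 1379676736/9529569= 144.78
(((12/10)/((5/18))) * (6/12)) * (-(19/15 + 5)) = -1692/125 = -13.54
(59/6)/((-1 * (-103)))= 59/618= 0.10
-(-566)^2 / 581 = -320356 / 581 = -551.39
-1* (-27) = 27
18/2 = 9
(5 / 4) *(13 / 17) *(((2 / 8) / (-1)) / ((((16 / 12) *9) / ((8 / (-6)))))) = 65 / 2448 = 0.03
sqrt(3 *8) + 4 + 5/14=61/14 + 2 *sqrt(6)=9.26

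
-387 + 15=-372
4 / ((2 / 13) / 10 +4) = 260 / 261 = 1.00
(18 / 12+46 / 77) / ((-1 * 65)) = -323 / 10010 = -0.03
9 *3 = 27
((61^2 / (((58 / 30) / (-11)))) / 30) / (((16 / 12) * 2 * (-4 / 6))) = 368379 / 928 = 396.96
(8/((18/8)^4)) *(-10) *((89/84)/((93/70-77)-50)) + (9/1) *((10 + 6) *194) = 4837160698336/173151351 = 27936.03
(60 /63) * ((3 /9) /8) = 5 /126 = 0.04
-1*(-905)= 905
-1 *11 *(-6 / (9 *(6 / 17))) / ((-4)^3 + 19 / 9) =-187 / 557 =-0.34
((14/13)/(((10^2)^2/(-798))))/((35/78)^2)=-6669/15625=-0.43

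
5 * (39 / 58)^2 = 7605 / 3364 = 2.26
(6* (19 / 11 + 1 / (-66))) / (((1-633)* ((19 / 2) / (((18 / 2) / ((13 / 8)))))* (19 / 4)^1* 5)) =-8136 / 20391085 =-0.00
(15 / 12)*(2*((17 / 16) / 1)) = 85 / 32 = 2.66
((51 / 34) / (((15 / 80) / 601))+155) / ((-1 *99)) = -4963 / 99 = -50.13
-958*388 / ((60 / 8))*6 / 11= -27033.02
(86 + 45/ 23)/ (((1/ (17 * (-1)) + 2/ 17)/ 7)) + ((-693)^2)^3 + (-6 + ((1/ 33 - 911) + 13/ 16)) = 1345120421688605439179/ 12144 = 110764198096887799.67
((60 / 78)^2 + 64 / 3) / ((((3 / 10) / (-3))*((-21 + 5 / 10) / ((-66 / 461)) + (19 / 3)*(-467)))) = 698720 / 8969337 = 0.08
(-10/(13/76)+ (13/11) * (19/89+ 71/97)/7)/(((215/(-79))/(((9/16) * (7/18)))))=1809185399/386067760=4.69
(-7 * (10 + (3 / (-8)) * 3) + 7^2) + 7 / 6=-287 / 24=-11.96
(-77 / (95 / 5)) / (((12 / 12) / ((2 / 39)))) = -154 / 741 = -0.21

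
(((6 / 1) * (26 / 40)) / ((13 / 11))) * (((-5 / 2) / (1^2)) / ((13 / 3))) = -99 / 52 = -1.90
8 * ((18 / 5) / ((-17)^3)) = -144 / 24565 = -0.01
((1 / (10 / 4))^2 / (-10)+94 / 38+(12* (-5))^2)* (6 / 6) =8555837 / 2375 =3602.46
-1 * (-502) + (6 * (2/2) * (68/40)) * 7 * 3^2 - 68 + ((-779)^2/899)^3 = 1117368105439245322/3632863495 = 307572279.27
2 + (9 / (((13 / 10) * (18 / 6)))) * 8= 266 / 13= 20.46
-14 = -14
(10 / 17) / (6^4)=5 / 11016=0.00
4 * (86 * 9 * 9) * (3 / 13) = 83592 / 13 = 6430.15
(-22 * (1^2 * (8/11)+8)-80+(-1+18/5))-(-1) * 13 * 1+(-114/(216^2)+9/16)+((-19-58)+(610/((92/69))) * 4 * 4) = 6987.16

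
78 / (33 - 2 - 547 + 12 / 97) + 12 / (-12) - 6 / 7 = -117247 / 58380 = -2.01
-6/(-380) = 3/190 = 0.02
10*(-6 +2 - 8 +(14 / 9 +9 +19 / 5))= 212 / 9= 23.56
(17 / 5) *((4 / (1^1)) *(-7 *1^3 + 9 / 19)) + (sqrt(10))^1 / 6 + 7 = -7767 / 95 + sqrt(10) / 6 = -81.23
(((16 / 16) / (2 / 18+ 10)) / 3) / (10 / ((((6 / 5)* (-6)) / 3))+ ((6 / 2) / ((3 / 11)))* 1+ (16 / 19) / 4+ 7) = 342 / 145691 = 0.00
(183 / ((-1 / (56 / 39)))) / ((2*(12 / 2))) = -854 / 39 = -21.90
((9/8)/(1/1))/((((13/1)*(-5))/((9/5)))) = -81/2600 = -0.03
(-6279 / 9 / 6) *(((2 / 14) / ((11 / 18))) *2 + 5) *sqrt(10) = -125879 *sqrt(10) / 198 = -2010.43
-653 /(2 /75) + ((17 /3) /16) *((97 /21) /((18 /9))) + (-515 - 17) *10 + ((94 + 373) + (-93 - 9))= -59354431 /2016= -29441.68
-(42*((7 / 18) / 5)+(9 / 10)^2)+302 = 89377 / 300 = 297.92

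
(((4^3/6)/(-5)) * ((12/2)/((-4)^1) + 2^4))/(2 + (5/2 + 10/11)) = -10208/1785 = -5.72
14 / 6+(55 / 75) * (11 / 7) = 122 / 35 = 3.49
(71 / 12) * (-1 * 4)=-71 / 3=-23.67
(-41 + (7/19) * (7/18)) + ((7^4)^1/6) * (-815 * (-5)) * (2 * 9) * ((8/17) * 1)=80307450059/5814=13812770.91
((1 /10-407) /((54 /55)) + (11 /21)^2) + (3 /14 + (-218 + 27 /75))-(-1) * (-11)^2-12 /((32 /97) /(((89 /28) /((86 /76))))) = -13943785409 /22755600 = -612.76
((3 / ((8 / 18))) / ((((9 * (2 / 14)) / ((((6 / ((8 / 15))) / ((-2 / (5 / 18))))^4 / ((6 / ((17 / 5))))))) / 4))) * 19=1347.66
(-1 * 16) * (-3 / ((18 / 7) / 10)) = 560 / 3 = 186.67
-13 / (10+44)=-13 / 54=-0.24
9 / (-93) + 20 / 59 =443 / 1829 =0.24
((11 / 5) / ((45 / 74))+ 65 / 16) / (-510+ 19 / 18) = -27649 / 1832200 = -0.02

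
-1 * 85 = -85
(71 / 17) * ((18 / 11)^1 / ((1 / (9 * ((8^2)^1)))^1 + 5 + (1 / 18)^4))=536637312 / 392747311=1.37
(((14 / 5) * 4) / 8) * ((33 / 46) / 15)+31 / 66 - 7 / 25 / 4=35419 / 75900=0.47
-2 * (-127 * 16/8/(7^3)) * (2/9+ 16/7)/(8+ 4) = 20066/64827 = 0.31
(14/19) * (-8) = -5.89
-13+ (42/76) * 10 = -142/19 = -7.47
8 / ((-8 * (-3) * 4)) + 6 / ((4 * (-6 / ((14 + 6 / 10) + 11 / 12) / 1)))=-911 / 240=-3.80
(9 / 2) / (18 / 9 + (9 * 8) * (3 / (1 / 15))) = 9 / 6484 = 0.00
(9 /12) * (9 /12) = 9 /16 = 0.56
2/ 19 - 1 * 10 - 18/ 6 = -245/ 19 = -12.89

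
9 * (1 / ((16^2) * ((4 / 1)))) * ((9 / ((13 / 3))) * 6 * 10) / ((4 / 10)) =18225 / 6656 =2.74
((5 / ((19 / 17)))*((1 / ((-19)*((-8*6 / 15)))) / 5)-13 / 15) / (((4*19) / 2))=-0.02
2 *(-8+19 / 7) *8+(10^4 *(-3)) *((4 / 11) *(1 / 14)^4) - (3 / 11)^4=-2983119877 / 35153041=-84.86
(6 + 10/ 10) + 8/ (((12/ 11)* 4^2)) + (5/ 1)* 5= 779/ 24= 32.46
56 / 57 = 0.98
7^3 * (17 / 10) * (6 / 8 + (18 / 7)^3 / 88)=549.99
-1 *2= -2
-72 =-72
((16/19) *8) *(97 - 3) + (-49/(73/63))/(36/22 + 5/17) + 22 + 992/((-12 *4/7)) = 38635441/79059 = 488.69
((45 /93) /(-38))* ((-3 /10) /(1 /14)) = 0.05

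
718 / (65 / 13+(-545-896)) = -1 / 2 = -0.50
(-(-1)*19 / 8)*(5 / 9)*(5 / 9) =475 / 648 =0.73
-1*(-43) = 43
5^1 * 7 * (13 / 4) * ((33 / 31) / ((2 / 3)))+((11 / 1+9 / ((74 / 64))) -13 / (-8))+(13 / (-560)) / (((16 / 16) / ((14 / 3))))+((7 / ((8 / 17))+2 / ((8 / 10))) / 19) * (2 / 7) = 3701402147 / 18306120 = 202.19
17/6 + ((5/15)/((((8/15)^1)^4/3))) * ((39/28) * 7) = 6062389/49152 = 123.34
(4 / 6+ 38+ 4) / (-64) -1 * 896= -2690 / 3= -896.67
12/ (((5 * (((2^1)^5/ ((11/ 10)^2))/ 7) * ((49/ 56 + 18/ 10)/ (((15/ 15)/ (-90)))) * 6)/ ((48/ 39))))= -847/ 1564875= -0.00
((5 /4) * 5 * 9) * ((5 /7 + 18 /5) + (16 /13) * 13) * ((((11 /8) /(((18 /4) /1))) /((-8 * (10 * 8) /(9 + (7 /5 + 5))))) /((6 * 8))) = -28677 /163840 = -0.18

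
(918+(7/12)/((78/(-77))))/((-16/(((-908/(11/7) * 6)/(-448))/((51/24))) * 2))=-194926943/1867008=-104.41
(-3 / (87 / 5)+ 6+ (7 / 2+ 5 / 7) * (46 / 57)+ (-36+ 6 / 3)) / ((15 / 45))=-286630 / 3857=-74.31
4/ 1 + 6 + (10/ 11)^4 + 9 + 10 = 434589/ 14641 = 29.68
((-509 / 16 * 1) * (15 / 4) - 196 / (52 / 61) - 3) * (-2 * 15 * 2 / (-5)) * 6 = -2637423 / 104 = -25359.84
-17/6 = -2.83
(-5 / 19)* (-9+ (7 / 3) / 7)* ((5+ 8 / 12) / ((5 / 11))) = 4862 / 171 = 28.43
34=34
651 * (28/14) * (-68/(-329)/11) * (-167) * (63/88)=-16633701/5687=-2924.86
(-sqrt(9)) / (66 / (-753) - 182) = 753 / 45704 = 0.02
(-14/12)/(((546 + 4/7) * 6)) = -0.00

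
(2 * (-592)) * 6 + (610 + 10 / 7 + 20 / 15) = -136316 / 21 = -6491.24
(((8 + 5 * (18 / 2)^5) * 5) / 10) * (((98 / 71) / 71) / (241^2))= 14467397 / 292786321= 0.05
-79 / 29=-2.72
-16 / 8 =-2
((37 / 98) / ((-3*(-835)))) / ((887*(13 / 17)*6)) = 0.00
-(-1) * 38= 38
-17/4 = -4.25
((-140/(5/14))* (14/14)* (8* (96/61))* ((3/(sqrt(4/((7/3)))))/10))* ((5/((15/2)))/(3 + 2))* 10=-100352* sqrt(21)/305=-1507.77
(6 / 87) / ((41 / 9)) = 18 / 1189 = 0.02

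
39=39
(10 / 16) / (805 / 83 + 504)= 415 / 341096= 0.00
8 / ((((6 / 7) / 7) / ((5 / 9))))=980 / 27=36.30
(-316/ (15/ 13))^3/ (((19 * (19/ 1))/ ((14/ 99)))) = -970553187968/ 120619125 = -8046.43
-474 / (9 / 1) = -158 / 3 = -52.67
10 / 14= 5 / 7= 0.71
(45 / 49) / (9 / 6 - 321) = -10 / 3479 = -0.00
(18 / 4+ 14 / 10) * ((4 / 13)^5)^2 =30932992 / 689292459245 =0.00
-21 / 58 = -0.36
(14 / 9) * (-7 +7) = 0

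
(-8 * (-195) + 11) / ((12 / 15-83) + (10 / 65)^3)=-17257435 / 902927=-19.11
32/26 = 1.23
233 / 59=3.95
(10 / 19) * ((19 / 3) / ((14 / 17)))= 85 / 21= 4.05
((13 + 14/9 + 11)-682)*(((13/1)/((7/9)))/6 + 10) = -75538/9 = -8393.11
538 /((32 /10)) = 1345 /8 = 168.12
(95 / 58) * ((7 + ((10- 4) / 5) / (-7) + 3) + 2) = 3933 / 203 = 19.37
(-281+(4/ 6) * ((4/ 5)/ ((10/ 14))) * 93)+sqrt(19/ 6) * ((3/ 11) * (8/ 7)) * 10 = -5289/ 25+40 * sqrt(114)/ 77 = -206.01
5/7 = 0.71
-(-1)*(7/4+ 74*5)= 371.75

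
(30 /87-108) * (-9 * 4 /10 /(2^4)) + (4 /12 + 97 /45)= 139433 /5220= 26.71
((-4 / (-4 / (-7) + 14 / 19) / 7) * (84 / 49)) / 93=-152 / 18879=-0.01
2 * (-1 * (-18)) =36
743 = 743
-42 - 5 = -47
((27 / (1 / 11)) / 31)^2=88209 / 961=91.79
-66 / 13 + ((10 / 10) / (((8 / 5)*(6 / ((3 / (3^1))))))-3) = -4975 / 624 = -7.97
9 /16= 0.56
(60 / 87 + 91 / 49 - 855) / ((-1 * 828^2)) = 0.00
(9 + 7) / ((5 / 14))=224 / 5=44.80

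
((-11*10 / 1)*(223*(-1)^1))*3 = 73590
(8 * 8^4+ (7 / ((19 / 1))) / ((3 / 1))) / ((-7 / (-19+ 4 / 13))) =151290423 / 1729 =87501.69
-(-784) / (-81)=-784 / 81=-9.68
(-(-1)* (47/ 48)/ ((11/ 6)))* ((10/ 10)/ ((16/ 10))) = 235/ 704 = 0.33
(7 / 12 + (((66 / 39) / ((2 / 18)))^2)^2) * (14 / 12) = 62782.54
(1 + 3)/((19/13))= 52/19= 2.74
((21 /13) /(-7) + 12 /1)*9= 1377 /13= 105.92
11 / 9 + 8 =83 / 9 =9.22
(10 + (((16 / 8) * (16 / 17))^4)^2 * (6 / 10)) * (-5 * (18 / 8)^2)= -147716571592809 / 55806059528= -2646.96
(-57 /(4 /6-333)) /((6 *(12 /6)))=57 /3988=0.01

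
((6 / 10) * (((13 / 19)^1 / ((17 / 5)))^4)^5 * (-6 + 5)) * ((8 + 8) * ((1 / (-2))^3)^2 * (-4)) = 1087472750180099455192623138427734375 / 152774350701206924906711121118906770538805524717201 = 0.00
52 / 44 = 13 / 11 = 1.18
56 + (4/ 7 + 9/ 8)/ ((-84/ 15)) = 87333/ 1568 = 55.70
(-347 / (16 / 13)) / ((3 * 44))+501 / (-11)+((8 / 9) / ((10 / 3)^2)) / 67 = -168673301 / 3537600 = -47.68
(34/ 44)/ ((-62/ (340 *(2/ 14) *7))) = -1445/ 341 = -4.24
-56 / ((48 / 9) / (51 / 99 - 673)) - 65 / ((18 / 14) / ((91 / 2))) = 942641 / 198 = 4760.81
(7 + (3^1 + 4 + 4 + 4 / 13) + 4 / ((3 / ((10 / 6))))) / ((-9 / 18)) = -4804 / 117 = -41.06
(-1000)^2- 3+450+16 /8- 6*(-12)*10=1001169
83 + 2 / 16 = 665 / 8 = 83.12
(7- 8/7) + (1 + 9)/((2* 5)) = 48/7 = 6.86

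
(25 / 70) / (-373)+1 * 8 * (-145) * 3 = -18172565 / 5222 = -3480.00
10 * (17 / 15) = 34 / 3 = 11.33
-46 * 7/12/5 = -161/30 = -5.37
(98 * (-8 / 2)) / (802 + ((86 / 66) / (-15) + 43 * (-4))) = -194040 / 311807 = -0.62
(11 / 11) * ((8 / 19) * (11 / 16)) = 11 / 38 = 0.29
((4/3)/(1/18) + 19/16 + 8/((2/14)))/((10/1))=1299/160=8.12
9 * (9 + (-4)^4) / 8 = 2385 / 8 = 298.12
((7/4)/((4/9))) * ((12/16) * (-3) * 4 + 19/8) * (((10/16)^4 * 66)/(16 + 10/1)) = -10.10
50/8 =25/4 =6.25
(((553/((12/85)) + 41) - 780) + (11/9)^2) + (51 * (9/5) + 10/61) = 323293691/98820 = 3271.54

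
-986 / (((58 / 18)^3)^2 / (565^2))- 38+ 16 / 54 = -155758894810232 / 553801023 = -281254.26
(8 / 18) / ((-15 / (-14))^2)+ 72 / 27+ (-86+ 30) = -107216 / 2025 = -52.95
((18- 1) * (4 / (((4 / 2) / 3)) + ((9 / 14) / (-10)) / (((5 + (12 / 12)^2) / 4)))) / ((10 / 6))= 21267 / 350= 60.76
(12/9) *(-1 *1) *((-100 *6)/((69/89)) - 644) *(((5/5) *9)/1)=391344/23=17014.96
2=2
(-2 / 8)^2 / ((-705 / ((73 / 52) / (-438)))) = 0.00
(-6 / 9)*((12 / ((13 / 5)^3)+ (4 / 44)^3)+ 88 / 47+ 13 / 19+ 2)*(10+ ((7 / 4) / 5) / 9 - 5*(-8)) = -61623348189464 / 352527774885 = -174.80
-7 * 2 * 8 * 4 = -448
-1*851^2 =-724201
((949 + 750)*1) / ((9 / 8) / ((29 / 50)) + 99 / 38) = 3744596 / 10017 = 373.82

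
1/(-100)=-1/100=-0.01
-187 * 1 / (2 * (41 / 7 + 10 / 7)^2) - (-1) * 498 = 496.24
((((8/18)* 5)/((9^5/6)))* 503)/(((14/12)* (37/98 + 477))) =563360/2762489367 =0.00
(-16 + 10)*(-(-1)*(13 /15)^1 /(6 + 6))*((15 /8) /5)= -13 /80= -0.16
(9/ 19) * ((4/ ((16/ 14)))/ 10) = 63/ 380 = 0.17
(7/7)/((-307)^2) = 1/94249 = 0.00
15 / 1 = 15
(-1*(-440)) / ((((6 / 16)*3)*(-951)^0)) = 3520 / 9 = 391.11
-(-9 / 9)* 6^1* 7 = 42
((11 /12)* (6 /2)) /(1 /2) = 11 /2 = 5.50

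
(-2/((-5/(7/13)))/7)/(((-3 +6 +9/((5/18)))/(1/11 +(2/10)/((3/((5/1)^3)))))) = 556/75933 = 0.01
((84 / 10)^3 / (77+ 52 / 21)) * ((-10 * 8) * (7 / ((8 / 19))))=-413855568 / 41725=-9918.65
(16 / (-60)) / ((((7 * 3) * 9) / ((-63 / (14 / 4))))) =8 / 315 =0.03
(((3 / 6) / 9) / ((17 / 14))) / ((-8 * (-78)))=7 / 95472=0.00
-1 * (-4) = 4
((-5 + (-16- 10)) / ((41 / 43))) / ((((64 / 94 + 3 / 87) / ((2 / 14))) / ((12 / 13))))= -7267516 / 1212575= -5.99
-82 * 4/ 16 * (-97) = 3977/ 2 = 1988.50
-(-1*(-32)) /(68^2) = -2 /289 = -0.01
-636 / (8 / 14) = -1113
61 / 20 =3.05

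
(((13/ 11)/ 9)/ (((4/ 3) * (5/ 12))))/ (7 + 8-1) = 13/ 770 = 0.02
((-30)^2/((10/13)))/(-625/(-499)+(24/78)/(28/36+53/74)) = 7551841050/9413711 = 802.22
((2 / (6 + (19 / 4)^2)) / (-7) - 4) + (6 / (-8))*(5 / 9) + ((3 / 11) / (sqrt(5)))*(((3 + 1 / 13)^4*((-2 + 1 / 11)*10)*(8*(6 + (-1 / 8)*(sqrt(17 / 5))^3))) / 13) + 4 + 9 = -15482880000*sqrt(5) / 44926453 + 329113 / 38388 + 1096704000*sqrt(17) / 44926453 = -661.39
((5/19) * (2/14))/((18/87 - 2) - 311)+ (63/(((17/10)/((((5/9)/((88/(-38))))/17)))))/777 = -0.00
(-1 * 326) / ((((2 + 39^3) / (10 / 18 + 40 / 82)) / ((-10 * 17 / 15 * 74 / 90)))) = 31578316 / 591015123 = 0.05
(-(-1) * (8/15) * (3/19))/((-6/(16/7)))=-0.03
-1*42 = -42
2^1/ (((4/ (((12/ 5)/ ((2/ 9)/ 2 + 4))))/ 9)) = 486/ 185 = 2.63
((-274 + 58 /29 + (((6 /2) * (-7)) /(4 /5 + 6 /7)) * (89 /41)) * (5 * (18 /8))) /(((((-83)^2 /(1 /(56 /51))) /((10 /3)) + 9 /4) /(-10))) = 13621417875 /918303937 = 14.83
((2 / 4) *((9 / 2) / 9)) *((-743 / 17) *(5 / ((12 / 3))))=-3715 / 272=-13.66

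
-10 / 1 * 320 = -3200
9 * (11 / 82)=99 / 82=1.21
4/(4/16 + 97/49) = 1.79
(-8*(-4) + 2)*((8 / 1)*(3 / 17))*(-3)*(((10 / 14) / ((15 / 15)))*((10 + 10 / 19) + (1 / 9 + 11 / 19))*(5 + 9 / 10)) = -129328 / 19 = -6806.74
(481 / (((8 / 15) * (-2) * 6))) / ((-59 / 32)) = 2405 / 59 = 40.76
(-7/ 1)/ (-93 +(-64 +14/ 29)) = 203/ 4539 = 0.04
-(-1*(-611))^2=-373321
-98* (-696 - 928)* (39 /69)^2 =26896688 /529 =50844.40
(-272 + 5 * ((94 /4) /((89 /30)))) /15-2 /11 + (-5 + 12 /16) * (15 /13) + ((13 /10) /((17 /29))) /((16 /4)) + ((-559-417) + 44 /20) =-25802735561 /25963080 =-993.82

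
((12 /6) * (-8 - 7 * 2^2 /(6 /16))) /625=-496 /1875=-0.26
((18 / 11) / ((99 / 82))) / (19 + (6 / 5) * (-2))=820 / 10043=0.08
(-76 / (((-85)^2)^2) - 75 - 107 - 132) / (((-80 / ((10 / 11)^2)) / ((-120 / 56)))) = -24586494489 / 3537114350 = -6.95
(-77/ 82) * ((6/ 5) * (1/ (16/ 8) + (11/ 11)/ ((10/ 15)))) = -462/ 205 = -2.25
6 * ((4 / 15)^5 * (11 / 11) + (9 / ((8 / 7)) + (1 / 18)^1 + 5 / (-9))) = 44811317 / 1012500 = 44.26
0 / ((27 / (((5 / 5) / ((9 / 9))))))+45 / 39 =1.15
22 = 22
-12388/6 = -6194/3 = -2064.67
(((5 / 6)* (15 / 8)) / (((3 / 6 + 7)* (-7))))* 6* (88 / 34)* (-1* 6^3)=99.83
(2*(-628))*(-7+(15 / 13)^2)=1203248 / 169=7119.81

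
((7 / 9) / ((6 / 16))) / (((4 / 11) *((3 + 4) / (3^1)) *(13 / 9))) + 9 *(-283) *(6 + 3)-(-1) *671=-289254 / 13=-22250.31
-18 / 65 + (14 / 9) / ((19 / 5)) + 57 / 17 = 658579 / 188955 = 3.49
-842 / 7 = -120.29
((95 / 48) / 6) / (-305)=-19 / 17568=-0.00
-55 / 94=-0.59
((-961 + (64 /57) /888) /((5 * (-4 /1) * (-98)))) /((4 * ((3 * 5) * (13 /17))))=-103364063 /9672717600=-0.01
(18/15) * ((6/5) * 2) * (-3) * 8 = -1728/25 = -69.12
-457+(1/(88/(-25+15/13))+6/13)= -261295/572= -456.81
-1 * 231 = -231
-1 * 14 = -14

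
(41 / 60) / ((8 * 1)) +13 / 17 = 6937 / 8160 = 0.85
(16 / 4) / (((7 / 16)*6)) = 32 / 21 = 1.52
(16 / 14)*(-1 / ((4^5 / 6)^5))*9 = -2187 / 30786325577728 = -0.00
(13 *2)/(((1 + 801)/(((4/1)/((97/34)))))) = 1768/38897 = 0.05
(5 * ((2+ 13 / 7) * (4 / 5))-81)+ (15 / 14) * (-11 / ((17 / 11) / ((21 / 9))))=-19841 / 238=-83.37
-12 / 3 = -4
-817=-817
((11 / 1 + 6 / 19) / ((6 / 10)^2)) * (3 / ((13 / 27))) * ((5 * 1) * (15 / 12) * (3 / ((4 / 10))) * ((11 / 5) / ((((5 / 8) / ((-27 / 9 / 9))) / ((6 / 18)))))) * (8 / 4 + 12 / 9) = -2956250 / 247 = -11968.62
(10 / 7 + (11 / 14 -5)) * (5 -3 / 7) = -624 / 49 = -12.73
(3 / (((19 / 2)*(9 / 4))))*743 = 5944 / 57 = 104.28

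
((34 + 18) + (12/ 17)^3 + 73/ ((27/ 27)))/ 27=615853/ 132651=4.64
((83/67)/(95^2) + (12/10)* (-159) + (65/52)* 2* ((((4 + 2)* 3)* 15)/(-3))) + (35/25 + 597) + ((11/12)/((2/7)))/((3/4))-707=-5661086791/10884150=-520.12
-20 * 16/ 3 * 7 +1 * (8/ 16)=-4477/ 6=-746.17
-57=-57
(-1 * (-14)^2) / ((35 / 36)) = -1008 / 5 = -201.60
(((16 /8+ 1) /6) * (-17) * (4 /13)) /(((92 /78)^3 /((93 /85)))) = -1.74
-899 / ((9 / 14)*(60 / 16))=-372.92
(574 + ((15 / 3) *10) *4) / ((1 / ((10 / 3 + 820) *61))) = 38872860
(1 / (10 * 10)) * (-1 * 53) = -53 / 100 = -0.53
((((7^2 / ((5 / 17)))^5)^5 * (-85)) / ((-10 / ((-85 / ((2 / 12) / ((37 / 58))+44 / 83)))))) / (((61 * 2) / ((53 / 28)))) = -209219316361808219247075561081964557319921663086246108323730324048491655510425079 / 424147605895996093750000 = -493270063189064027523763900000000000000000000000000000000.00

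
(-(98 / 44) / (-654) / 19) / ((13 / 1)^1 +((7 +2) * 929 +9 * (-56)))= 49 / 2151437640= 0.00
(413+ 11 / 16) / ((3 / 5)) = 689.48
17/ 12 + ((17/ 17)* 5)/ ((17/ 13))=1069/ 204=5.24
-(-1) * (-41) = -41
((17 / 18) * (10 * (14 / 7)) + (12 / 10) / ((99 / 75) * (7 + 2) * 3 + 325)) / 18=766495 / 730296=1.05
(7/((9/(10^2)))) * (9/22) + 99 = 1439/11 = 130.82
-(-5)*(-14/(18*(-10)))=7/18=0.39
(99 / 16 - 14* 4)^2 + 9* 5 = 2526.29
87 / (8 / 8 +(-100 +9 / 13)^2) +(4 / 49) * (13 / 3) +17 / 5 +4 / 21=968600971 / 245026950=3.95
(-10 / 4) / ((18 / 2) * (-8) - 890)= 5 / 1924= 0.00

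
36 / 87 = 12 / 29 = 0.41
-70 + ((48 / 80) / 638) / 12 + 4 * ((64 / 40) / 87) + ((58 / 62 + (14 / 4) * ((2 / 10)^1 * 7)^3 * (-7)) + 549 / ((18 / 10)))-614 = -13208308351 / 29667000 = -445.22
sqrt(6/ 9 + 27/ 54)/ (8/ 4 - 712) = -sqrt(42)/ 4260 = -0.00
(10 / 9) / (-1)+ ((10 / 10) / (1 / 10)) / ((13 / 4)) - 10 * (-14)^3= 3210710 / 117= 27441.97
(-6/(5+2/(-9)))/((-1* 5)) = 54/215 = 0.25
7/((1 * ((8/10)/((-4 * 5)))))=-175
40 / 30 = 4 / 3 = 1.33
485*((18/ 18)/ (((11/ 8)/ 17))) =65960/ 11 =5996.36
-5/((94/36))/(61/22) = -1980/2867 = -0.69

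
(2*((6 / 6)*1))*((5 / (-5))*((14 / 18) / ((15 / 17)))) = -238 / 135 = -1.76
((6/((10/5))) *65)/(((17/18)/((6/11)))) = 21060/187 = 112.62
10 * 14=140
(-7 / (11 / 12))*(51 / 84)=-51 / 11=-4.64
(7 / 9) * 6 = 14 / 3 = 4.67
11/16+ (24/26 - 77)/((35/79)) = -1245091/7280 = -171.03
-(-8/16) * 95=95/2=47.50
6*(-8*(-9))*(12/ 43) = 120.56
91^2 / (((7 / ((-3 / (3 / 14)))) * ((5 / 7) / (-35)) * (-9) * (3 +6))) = -811538 / 81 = -10018.99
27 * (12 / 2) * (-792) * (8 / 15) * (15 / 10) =-513216 / 5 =-102643.20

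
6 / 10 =3 / 5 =0.60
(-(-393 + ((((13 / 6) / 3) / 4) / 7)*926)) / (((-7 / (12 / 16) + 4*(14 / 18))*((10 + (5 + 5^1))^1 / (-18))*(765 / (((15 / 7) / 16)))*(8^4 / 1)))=279051 / 122284933120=0.00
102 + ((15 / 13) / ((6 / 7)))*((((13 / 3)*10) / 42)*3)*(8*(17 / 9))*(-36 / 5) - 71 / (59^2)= -3669187 / 10443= -351.35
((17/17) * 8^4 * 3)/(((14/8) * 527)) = 49152/3689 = 13.32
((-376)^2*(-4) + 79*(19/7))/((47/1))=-12027.44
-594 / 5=-118.80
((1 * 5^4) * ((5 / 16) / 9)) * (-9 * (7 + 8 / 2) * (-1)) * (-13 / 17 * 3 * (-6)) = 4021875 / 136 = 29572.61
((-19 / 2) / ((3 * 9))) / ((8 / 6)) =-19 / 72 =-0.26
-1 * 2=-2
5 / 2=2.50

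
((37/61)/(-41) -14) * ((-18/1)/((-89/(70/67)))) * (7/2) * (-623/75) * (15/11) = 117.40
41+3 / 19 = 782 / 19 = 41.16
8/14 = 4/7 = 0.57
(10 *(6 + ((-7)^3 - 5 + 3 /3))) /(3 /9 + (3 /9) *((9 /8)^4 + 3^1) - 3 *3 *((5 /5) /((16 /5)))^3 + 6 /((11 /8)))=-230461440 /402547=-572.51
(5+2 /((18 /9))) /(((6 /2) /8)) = 16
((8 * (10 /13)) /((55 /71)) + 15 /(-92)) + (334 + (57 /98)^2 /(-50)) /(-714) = 8246957562661 /1127675749200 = 7.31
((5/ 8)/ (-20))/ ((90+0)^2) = -1/ 259200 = -0.00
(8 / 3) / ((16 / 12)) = 2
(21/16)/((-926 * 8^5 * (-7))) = 3/485490688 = 0.00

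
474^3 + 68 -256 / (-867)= 92332458820 / 867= 106496492.30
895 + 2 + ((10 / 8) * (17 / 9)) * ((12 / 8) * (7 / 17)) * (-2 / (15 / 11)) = 32215 / 36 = 894.86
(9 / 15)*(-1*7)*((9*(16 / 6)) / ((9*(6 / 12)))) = -112 / 5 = -22.40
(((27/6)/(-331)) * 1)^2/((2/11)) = 0.00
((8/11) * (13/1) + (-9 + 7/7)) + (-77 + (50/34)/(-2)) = -28529/374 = -76.28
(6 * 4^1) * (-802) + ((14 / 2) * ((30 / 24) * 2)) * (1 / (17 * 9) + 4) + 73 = -5846095 / 306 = -19104.89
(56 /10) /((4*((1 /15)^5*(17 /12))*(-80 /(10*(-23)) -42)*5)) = -3603.37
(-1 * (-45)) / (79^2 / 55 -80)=1.34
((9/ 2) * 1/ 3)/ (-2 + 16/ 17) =-17/ 12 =-1.42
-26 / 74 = -13 / 37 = -0.35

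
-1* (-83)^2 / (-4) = 6889 / 4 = 1722.25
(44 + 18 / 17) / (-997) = -766 / 16949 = -0.05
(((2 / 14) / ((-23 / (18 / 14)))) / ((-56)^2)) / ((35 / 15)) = -27 / 24739904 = -0.00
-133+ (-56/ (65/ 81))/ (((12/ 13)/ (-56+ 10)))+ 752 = 20483/ 5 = 4096.60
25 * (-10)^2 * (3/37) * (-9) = -67500/37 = -1824.32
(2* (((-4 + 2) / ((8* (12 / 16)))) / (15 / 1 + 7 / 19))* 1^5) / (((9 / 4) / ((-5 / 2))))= 95 / 1971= 0.05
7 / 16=0.44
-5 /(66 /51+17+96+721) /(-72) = 17 /204480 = 0.00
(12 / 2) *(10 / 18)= 10 / 3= 3.33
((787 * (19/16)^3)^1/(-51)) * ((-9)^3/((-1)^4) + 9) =80970495/4352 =18605.35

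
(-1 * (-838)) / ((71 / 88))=73744 / 71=1038.65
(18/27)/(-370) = -1/555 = -0.00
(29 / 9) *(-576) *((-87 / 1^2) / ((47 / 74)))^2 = -76927198464 / 2209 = -34824444.76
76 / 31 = 2.45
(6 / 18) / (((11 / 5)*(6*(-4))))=-0.01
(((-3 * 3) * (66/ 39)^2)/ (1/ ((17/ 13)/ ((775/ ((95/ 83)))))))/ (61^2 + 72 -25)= -117249/ 8875023170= -0.00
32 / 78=16 / 39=0.41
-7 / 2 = -3.50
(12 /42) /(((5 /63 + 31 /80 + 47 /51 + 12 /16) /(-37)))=-905760 /183221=-4.94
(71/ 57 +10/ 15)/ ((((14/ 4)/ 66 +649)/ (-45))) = -43164/ 325565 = -0.13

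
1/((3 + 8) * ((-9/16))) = -16/99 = -0.16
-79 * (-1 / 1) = 79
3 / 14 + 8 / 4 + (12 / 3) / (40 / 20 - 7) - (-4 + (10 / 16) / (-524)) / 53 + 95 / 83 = 1700270861 / 645421280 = 2.63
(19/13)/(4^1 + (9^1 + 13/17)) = 323/3042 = 0.11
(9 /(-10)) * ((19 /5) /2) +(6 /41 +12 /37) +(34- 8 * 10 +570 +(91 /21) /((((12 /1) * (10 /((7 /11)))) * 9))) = 141318267361 /270329400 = 522.76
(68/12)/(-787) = -0.01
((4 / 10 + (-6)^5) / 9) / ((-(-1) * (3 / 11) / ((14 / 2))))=-2993606 / 135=-22174.86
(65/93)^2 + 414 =3584911/8649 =414.49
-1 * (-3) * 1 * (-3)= -9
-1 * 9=-9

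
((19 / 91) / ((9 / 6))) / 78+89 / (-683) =-934606 / 7271901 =-0.13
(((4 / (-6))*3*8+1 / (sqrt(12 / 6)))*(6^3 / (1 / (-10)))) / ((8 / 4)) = 17280 - 540*sqrt(2) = 16516.32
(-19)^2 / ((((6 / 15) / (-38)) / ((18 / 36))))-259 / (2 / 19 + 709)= -462066377 / 26946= -17147.87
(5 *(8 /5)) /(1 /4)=32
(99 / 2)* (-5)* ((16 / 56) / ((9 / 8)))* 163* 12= -860640 / 7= -122948.57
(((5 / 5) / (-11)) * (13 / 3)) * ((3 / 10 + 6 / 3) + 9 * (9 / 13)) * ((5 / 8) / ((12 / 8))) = -1109 / 792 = -1.40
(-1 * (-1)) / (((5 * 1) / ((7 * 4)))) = 28 / 5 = 5.60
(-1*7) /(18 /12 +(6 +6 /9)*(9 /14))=-98 /81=-1.21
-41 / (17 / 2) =-82 / 17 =-4.82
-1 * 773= -773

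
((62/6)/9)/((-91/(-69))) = 713/819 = 0.87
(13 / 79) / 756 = 13 / 59724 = 0.00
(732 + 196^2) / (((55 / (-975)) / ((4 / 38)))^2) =5954410800 / 43681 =136315.81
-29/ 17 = -1.71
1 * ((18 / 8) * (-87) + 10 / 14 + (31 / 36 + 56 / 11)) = -131035 / 693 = -189.08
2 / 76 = 1 / 38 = 0.03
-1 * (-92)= 92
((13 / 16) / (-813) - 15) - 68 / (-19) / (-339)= -419245399 / 27928176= -15.01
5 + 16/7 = 51/7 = 7.29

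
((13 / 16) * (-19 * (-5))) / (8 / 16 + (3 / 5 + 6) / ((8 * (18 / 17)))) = 18525 / 307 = 60.34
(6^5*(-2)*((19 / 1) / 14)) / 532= -1944 / 49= -39.67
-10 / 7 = -1.43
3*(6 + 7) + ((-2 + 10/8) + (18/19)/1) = 2979/76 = 39.20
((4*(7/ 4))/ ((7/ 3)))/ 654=1/ 218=0.00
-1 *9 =-9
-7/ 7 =-1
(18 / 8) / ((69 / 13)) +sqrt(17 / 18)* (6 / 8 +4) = 39 / 92 +19* sqrt(34) / 24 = 5.04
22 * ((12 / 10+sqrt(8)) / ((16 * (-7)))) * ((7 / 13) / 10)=-0.04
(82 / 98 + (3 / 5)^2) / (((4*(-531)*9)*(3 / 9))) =-733 / 3902850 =-0.00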